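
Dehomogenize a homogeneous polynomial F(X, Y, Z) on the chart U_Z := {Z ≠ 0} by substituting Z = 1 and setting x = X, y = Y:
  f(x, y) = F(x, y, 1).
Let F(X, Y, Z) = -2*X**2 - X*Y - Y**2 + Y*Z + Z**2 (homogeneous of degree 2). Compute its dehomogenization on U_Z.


f(x, y) = -2*x**2 - x*y - y**2 + y + 1

On U_Z we set Z = 1. Each monomial c·X^i·Y^j·Z^k in F becomes c·x^i·y^j·1^k = c·x^i·y^j.
Substituting Z = 1: F(X, Y, 1) = -2*x**2 - x*y - y**2 + y + 1.
Note: deg(f) ≤ deg(F) = 2; strict inequality happens when F is divisible by Z (lost terms).


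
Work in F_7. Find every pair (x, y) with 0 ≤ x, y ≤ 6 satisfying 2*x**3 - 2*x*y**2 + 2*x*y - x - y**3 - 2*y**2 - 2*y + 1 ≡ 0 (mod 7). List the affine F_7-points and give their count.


Affine F_7-points: {(1, 4), (3, 3), (6, 0)}; count = 3.

For each of the 49 pairs (x, y) ∈ F_7², evaluate f(x, y) mod 7. Record the zeros.
  x = 0: [0↦1, 1↦3, 2↦2, 3↦6, 4↦2, 5↦5, 6↦2]  zeros at y ∈ ∅
  x = 1: [0↦2, 1↦4, 2↦6, 3↦2, 4↦0, 5↦1, 6↦6]  zeros at y ∈ {4}
  x = 2: [0↦1, 1↦3, 2↦1, 3↦3, 4↦3, 5↦2, 6↦1]  zeros at y ∈ ∅
  x = 3: [0↦3, 1↦5, 2↦6, 3↦0, 4↦2, 5↦6, 6↦6]  zeros at y ∈ {3}
  x = 4: [0↦6, 1↦1, 2↦5, 3↦5, 4↦2, 5↦4, 6↦5]  zeros at y ∈ ∅
  x = 5: [0↦1, 1↦3, 2↦3, 3↦2, 4↦1, 5↦1, 6↦3]  zeros at y ∈ ∅
  x = 6: [0↦0, 1↦2, 2↦5, 3↦3, 4↦4, 5↦2, 6↦5]  zeros at y ∈ {0}
Collecting zeros: affine points = {(1, 4), (3, 3), (6, 0)}.
Total count |C(F_7)_aff| = 3.


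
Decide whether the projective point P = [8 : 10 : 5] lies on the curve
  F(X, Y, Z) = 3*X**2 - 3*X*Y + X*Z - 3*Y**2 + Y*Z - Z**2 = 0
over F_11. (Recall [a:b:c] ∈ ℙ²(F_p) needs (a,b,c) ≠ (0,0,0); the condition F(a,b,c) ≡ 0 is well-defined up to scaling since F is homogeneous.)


F(8,10,5) ≡ 3 (mod 11); P is NOT on the curve.

Evaluate F(8, 10, 5) term-by-term (mod 11).
  3*X**2 ↦ 3·64·1·1 = 192
  -3*X*Y ↦ -3·8·10·1 = -240
  X*Z ↦ 1·8·1·5 = 40
  -3*Y**2 ↦ -3·1·100·1 = -300
  Y*Z ↦ 1·1·10·5 = 50
  -Z**2 ↦ -1·1·1·25 = -25
Sum: F(8, 10, 5) = (192) + (-240) + (40) + (-300) + (50) + (-25) = -283.
Reducing mod 11: -283 ≡ 3 (mod 11).
Since F(a, b, c) ≡ 3 ≠ 0 (mod 11), P does NOT lie on the curve.


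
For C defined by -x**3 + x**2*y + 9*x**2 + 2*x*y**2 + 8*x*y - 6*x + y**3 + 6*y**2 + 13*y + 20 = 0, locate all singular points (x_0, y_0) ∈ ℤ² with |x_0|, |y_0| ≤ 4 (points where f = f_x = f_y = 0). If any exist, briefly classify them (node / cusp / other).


Singular points: {(2, -3)}; classification: cusp.

Compute partial derivatives:
  f_x = -3*x**2 + 2*x*y + 18*x + 2*y**2 + 8*y - 6.
  f_y = x**2 + 4*x*y + 8*x + 3*y**2 + 12*y + 13.
Scan x_0 ∈ {−4, ..., 4}. For each x_0, f_y(x_0, y) is a polynomial in y; find its integer roots y ∈ {−4, ..., 4}, then test f_x and f at those candidates.
  x = -4: f_y(-4, y) = 3*y**2 - 4*y - 3; no integer root y with |y| ≤ 4.
  x = -3: f_y(-3, y) = 3*y**2 - 2; no integer root y with |y| ≤ 4.
  x = -2: f_y(-2, y) = 3*y**2 + 4*y + 1; vanishes at y ∈ {-1}. (-2, -1): f_x = -56 ≠ 0.
  x = -1: f_y(-1, y) = 3*y**2 + 8*y + 6; no integer root y with |y| ≤ 4.
  x = 0: f_y(0, y) = 3*y**2 + 12*y + 13; no integer root y with |y| ≤ 4.
  x = 1: f_y(1, y) = 3*y**2 + 16*y + 22; no integer root y with |y| ≤ 4.
  x = 2: f_y(2, y) = 3*y**2 + 20*y + 33; vanishes at y ∈ {-3}. (2, -3): f_x = 0, f = 0 — SINGULAR.
  x = 3: f_y(3, y) = 3*y**2 + 24*y + 46; no integer root y with |y| ≤ 4.
  x = 4: f_y(4, y) = 3*y**2 + 28*y + 61; no integer root y with |y| ≤ 4.
Only singular point on the grid: (2, -3).
Classify: substitute x = 2 + u, y = -3 + v and expand: f = -u**3 + u**2*v + 2*u*v**2 + v**3 + v**2.
No constant or linear terms (consistent with a singular point). Quadratic part: v**2. Cubic part: -u**3 + u**2*v + 2*u*v**2 + v**3.
The quadratic part v**2 is a perfect square, so there is a single (double) tangent line v = 0, i.e. y = -3. Restricting the cubic part to that line (v = 0) leaves -u**3 ≠ 0, so f is not divisible by v and the branch is v² ≈ u**3 to lowest order — this is a cusp.
Classification: cusp.


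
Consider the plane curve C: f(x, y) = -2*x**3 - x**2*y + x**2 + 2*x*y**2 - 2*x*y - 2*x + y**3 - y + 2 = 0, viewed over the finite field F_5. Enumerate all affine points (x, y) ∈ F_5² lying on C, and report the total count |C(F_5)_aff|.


Affine F_5-points: ∅; count = 0.

For each of the 25 pairs (x, y) ∈ F_5², evaluate f(x, y) mod 5. Record the zeros.
  x = 0: [0↦2, 1↦2, 2↦3, 3↦1, 4↦2]  zeros at y ∈ ∅
  x = 1: [0↦4, 1↦3, 2↦2, 3↦2, 4↦4]  zeros at y ∈ ∅
  x = 2: [0↦1, 1↦2, 2↦2, 3↦2, 4↦3]  zeros at y ∈ ∅
  x = 3: [0↦1, 1↦2, 2↦1, 3↦4, 4↦2]  zeros at y ∈ ∅
  x = 4: [0↦2, 1↦1, 2↦2, 3↦1, 4↦4]  zeros at y ∈ ∅
Collecting zeros: affine points = ∅.
Total count |C(F_5)_aff| = 0.


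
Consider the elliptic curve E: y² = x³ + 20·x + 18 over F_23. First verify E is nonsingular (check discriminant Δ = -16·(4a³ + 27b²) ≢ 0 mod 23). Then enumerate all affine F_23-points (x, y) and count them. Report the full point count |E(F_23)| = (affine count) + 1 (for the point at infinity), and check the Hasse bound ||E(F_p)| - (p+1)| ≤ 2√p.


Affine points = {(0, 8), (0, 15), (1, 4), (1, 19), (3, 6), (3, 17), (4, 1), (4, 22), (5, 6), (5, 17), (6, 3), (6, 20), (7, 8), (7, 15), (8, 0), (12, 10), (12, 13), (14, 11), (14, 12), (15, 6), (15, 17), (16, 8), (16, 15), (17, 2), (17, 21), (18, 0), (19, 9), (19, 14), (20, 0), (21, 4), (21, 19)}; affine count = 31; |E(F_23)| = 32.

Discriminant check: Δ ∝ 4a³ + 27b² = 4·20³ + 27·18² = 4·8000 + 27·324 ≡ 15 (mod 23). Nonzero ⇒ E is nonsingular.
For each x ∈ F_23, compute rhs = x³ + 20·x + 18 mod 23, then count y ∈ F_23 with y² ≡ rhs.
  x = 0: rhs = 18, matching y values: 8, 15 (2 points).
  x = 1: rhs = 16, matching y values: 4, 19 (2 points).
  x = 2: rhs = 20, matching y values: none (0 points).
  x = 3: rhs = 13, matching y values: 6, 17 (2 points).
  x = 4: rhs = 1, matching y values: 1, 22 (2 points).
  x = 5: rhs = 13, matching y values: 6, 17 (2 points).
  x = 6: rhs = 9, matching y values: 3, 20 (2 points).
  x = 7: rhs = 18, matching y values: 8, 15 (2 points).
  x = 8: rhs = 0, matching y values: 0 (1 points).
  x = 9: rhs = 7, matching y values: none (0 points).
  x = 10: rhs = 22, matching y values: none (0 points).
  x = 11: rhs = 5, matching y values: none (0 points).
  x = 12: rhs = 8, matching y values: 10, 13 (2 points).
  x = 13: rhs = 14, matching y values: none (0 points).
  x = 14: rhs = 6, matching y values: 11, 12 (2 points).
  x = 15: rhs = 13, matching y values: 6, 17 (2 points).
  x = 16: rhs = 18, matching y values: 8, 15 (2 points).
  x = 17: rhs = 4, matching y values: 2, 21 (2 points).
  x = 18: rhs = 0, matching y values: 0 (1 points).
  x = 19: rhs = 12, matching y values: 9, 14 (2 points).
  x = 20: rhs = 0, matching y values: 0 (1 points).
  x = 21: rhs = 16, matching y values: 4, 19 (2 points).
  x = 22: rhs = 20, matching y values: none (0 points).
Total affine count: 31.
Full point count |E(F_23)| = 31 + 1 = 32.
Hasse bound: |32 − (23+1)| = |8| = 8 ≤ 2√23 ≈ 9.5917 ✓.


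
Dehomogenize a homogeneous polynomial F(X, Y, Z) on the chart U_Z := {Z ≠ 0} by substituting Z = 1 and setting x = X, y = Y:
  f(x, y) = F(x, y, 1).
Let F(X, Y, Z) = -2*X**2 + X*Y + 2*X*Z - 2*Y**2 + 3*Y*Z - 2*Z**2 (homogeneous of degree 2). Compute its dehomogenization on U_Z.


f(x, y) = -2*x**2 + x*y + 2*x - 2*y**2 + 3*y - 2

On U_Z we set Z = 1. Each monomial c·X^i·Y^j·Z^k in F becomes c·x^i·y^j·1^k = c·x^i·y^j.
Substituting Z = 1: F(X, Y, 1) = -2*x**2 + x*y + 2*x - 2*y**2 + 3*y - 2.
Note: deg(f) ≤ deg(F) = 2; strict inequality happens when F is divisible by Z (lost terms).


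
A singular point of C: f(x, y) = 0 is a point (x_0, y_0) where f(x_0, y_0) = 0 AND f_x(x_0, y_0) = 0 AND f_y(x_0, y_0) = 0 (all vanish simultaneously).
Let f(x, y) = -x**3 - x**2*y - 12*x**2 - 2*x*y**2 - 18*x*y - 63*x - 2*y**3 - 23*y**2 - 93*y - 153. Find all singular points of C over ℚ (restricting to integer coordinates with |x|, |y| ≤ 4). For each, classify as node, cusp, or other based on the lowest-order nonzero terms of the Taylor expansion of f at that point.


Singular points: {(-3, -3)}; classification: cusp.

Compute partial derivatives:
  f_x = -3*x**2 - 2*x*y - 24*x - 2*y**2 - 18*y - 63.
  f_y = -x**2 - 4*x*y - 18*x - 6*y**2 - 46*y - 93.
Scan x_0 ∈ {−4, ..., 4}. For each x_0, f_y(x_0, y) is a polynomial in y; find its integer roots y ∈ {−4, ..., 4}, then test f_x and f at those candidates.
  x = -4: f_y(-4, y) = -6*y**2 - 30*y - 37; no integer root y with |y| ≤ 4.
  x = -3: f_y(-3, y) = -6*y**2 - 34*y - 48; vanishes at y ∈ {-3}. (-3, -3): f_x = 0, f = 0 — SINGULAR.
  x = -2: f_y(-2, y) = -6*y**2 - 38*y - 61; no integer root y with |y| ≤ 4.
  x = -1: f_y(-1, y) = -6*y**2 - 42*y - 76; no integer root y with |y| ≤ 4.
  x = 0: f_y(0, y) = -6*y**2 - 46*y - 93; no integer root y with |y| ≤ 4.
  x = 1: f_y(1, y) = -6*y**2 - 50*y - 112; no integer root y with |y| ≤ 4.
  x = 2: f_y(2, y) = -6*y**2 - 54*y - 133; no integer root y with |y| ≤ 4.
  x = 3: f_y(3, y) = -6*y**2 - 58*y - 156; no integer root y with |y| ≤ 4.
  x = 4: f_y(4, y) = -6*y**2 - 62*y - 181; no integer root y with |y| ≤ 4.
Only singular point on the grid: (-3, -3).
Classify: substitute x = -3 + u, y = -3 + v and expand: f = -u**3 - u**2*v - 2*u*v**2 - 2*v**3 + v**2.
No constant or linear terms (consistent with a singular point). Quadratic part: v**2. Cubic part: -u**3 - u**2*v - 2*u*v**2 - 2*v**3.
The quadratic part v**2 is a perfect square, so there is a single (double) tangent line v = 0, i.e. y = -3. Restricting the cubic part to that line (v = 0) leaves -u**3 ≠ 0, so f is not divisible by v and the branch is v² ≈ u**3 to lowest order — this is a cusp.
Classification: cusp.


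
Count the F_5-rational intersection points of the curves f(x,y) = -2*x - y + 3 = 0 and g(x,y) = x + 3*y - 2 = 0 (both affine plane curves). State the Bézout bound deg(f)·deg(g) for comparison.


Common zeros: ∅; count = 0; Bézout bound = 1.

deg(f) = 1, deg(g) = 1, so Bézout bound = 1.
Scan x ∈ F_5. For each x, list the y ∈ F_5 with f(x, y) ≡ 0 and those with g(x, y) ≡ 0 (mod 5); the common zeros in that column are the intersection.
  x = 0: f ≡ 0 at y ∈ {3}; g ≡ 0 at y ∈ {4}; common: ∅.
  x = 1: f ≡ 0 at y ∈ {1}; g ≡ 0 at y ∈ {2}; common: ∅.
  x = 2: f ≡ 0 at y ∈ {4}; g ≡ 0 at y ∈ {0}; common: ∅.
  x = 3: f ≡ 0 at y ∈ {2}; g ≡ 0 at y ∈ {3}; common: ∅.
  x = 4: f ≡ 0 at y ∈ {0}; g ≡ 0 at y ∈ {1}; common: ∅.
Collecting: common zeros = ∅, so the count is 0.
Comparison with the Bézout bound: 0 ≤ 1 = deg(f)·deg(g), as expected for curves with no common component (the affine F_5-count falls short of the bound because intersections may lie at infinity, over extension fields, or carry multiplicity).


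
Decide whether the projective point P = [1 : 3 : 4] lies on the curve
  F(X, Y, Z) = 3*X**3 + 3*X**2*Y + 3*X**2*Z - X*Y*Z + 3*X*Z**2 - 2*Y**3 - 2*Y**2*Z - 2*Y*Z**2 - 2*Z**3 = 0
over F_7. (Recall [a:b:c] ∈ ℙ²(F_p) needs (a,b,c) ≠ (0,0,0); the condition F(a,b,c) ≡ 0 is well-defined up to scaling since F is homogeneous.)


F(1,3,4) ≡ 4 (mod 7); P is NOT on the curve.

Evaluate F(1, 3, 4) term-by-term (mod 7).
  3*X**3 ↦ 3·1·1·1 = 3
  3*X**2*Y ↦ 3·1·3·1 = 9
  3*X**2*Z ↦ 3·1·1·4 = 12
  -X*Y*Z ↦ -1·1·3·4 = -12
  3*X*Z**2 ↦ 3·1·1·16 = 48
  -2*Y**3 ↦ -2·1·27·1 = -54
  -2*Y**2*Z ↦ -2·1·9·4 = -72
  -2*Y*Z**2 ↦ -2·1·3·16 = -96
  -2*Z**3 ↦ -2·1·1·64 = -128
Sum: F(1, 3, 4) = (3) + (9) + (12) + (-12) + (48) + (-54) + (-72) + (-96) + (-128) = -290.
Reducing mod 7: -290 ≡ 4 (mod 7).
Since F(a, b, c) ≡ 4 ≠ 0 (mod 7), P does NOT lie on the curve.


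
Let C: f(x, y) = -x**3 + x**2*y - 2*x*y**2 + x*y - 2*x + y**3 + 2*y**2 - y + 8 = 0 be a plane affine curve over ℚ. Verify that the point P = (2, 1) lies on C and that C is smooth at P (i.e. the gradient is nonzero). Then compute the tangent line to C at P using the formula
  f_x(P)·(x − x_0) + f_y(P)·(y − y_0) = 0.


Tangent line at P: -11*x + 4*y + 18 = 0.

Step 1: f(2, 1) = 0, so P lies on C.
Step 2: partial derivatives
  f_x(x, y) = -3*x**2 + 2*x*y - 2*y**2 + y - 2, f_y(x, y) = x**2 - 4*x*y + x + 3*y**2 + 4*y - 1.
  f_x(P) = -11, f_y(P) = 4 (gradient nonzero, so P is smooth).
Step 3: tangent line at P: -11·(x − 2) + 4·(y − 1) = 0.
Expanding: -11*x + 4*y + 18 = 0.


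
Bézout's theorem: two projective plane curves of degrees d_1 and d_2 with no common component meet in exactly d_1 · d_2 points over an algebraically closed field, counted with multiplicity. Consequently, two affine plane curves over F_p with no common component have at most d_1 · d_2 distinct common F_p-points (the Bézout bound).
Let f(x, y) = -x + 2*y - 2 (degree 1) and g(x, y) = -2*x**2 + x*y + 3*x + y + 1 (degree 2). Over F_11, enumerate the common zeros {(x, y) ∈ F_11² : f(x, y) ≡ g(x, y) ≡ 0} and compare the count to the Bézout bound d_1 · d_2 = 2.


Common zeros: ∅; count = 0; Bézout bound = 2.

deg(f) = 1, deg(g) = 2, so Bézout bound = 2.
Scan x ∈ F_11. For each x, list the y ∈ F_11 with f(x, y) ≡ 0 and those with g(x, y) ≡ 0 (mod 11); the common zeros in that column are the intersection.
  x = 0: f ≡ 0 at y ∈ {1}; g ≡ 0 at y ∈ {10}; common: ∅.
  x = 1: f ≡ 0 at y ∈ {7}; g ≡ 0 at y ∈ {10}; common: ∅.
  x = 2: f ≡ 0 at y ∈ {2}; g ≡ 0 at y ∈ {4}; common: ∅.
  x = 3: f ≡ 0 at y ∈ {8}; g ≡ 0 at y ∈ {2}; common: ∅.
  x = 4: f ≡ 0 at y ∈ {3}; g ≡ 0 at y ∈ {6}; common: ∅.
  x = 5: f ≡ 0 at y ∈ {9}; g ≡ 0 at y ∈ {2}; common: ∅.
  x = 6: f ≡ 0 at y ∈ {4}; g ≡ 0 at y ∈ {6}; common: ∅.
  x = 7: f ≡ 0 at y ∈ {10}; g ≡ 0 at y ∈ {4}; common: ∅.
  x = 8: f ≡ 0 at y ∈ {5}; g ≡ 0 at y ∈ {9}; common: ∅.
  x = 9: f ≡ 0 at y ∈ {0}; g ≡ 0 at y ∈ {9}; common: ∅.
  x = 10: f ≡ 0 at y ∈ {6}; g ≡ 0 at y ∈ ∅; common: ∅.
Collecting: common zeros = ∅, so the count is 0.
Comparison with the Bézout bound: 0 ≤ 2 = deg(f)·deg(g), as expected for curves with no common component (the affine F_11-count falls short of the bound because intersections may lie at infinity, over extension fields, or carry multiplicity).


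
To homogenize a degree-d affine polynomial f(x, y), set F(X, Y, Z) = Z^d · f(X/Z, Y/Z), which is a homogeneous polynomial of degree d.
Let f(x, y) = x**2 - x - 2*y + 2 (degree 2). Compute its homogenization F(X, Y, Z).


F(X, Y, Z) = X**2 - X*Z - 2*Y*Z + 2*Z**2

deg(f) = 2.
Substitute x = X/Z, y = Y/Z into f, then multiply by Z^2.
  monomial 1·x^2·y^0 ↦ 1·X^2·Y^0·Z^0.
  monomial -1·x^1·y^0 ↦ -1·X^1·Y^0·Z^1.
  monomial -2·x^0·y^1 ↦ -2·X^0·Y^1·Z^1.
  monomial 2·x^0·y^0 ↦ 2·X^0·Y^0·Z^2.
Collecting: F(X, Y, Z) = X**2 - X*Z - 2*Y*Z + 2*Z**2.


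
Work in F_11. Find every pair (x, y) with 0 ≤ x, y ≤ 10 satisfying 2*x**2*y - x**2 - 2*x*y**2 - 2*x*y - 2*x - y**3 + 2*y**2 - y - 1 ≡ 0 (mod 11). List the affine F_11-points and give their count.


Affine F_11-points: {(0, 7), (2, 7), (4, 2), (4, 6), (4, 8), (5, 8), (6, 3), (8, 2), (8, 3), (10, 0)}; count = 10.

For each of the 121 pairs (x, y) ∈ F_11², evaluate f(x, y) mod 11. Record the zeros.
  x = 0: [0↦10, 1↦10, 2↦8, 3↦9, 4↦7, 5↦7, 6↦3, 7↦0, 8↦3, 9↦6, 10↦3]  zeros at y ∈ {7}
  x = 1: [0↦7, 1↦5, 2↦8, 3↦10, 4↦5, 5↦9, 6↦5, 7↦9, 8↦4, 9↦6, 10↦9]  zeros at y ∈ ∅
  x = 2: [0↦2, 1↦2, 2↦3, 3↦10, 4↦6, 5↦7, 6↦7, 7↦0, 8↦2, 9↦7, 10↦9]  zeros at y ∈ {7}
  x = 3: [0↦6, 1↦1, 2↦4, 3↦9, 4↦10, 5↦1, 6↦9, 7↦6, 8↦8, 9↦9, 10↦3]  zeros at y ∈ ∅
  x = 4: [0↦8, 1↦2, 2↦0, 3↦7, 4↦6, 5↦2, 6↦0, 7↦5, 8↦0, 9↦1, 10↦2]  zeros at y ∈ {2, 6, 8}
  x = 5: [0↦8, 1↦5, 2↦2, 3↦4, 4↦5, 5↦10, 6↦2, 7↦8, 8↦0, 9↦5, 10↦6]  zeros at y ∈ {8}
  x = 6: [0↦6, 1↦10, 2↦10, 3↦0, 4↦7, 5↦3, 6↦4, 7↦4, 8↦8, 9↦10, 10↦4]  zeros at y ∈ {3}
  x = 7: [0↦2, 1↦6, 2↦2, 3↦6, 4↦1, 5↦3, 6↦6, 7↦4, 8↦2, 9↦5, 10↦7]  zeros at y ∈ ∅
  x = 8: [0↦7, 1↦4, 2↦0, 3↦0, 4↦9, 5↦10, 6↦8, 7↦8, 8↦4, 9↦1, 10↦4]  zeros at y ∈ {2, 3}
  x = 9: [0↦10, 1↦4, 2↦4, 3↦4, 4↦9, 5↦2, 6↦10, 7↦5, 8↦3, 9↦9, 10↦6]  zeros at y ∈ ∅
  x = 10: [0↦0, 1↦6, 2↦3, 3↦7, 4↦1, 5↦1, 6↦1, 7↦6, 8↦10, 9↦7, 10↦2]  zeros at y ∈ {0}
Collecting zeros: affine points = {(0, 7), (2, 7), (4, 2), (4, 6), (4, 8), (5, 8), (6, 3), (8, 2), (8, 3), (10, 0)}.
Total count |C(F_11)_aff| = 10.


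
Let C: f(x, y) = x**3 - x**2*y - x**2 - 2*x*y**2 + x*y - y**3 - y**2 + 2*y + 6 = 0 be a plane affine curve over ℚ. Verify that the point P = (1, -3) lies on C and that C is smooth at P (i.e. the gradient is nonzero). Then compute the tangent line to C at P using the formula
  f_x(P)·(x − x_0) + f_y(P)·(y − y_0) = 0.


Tangent line at P: -14*x - 7*y - 7 = 0.

Step 1: f(1, -3) = 0, so P lies on C.
Step 2: partial derivatives
  f_x(x, y) = 3*x**2 - 2*x*y - 2*x - 2*y**2 + y, f_y(x, y) = -x**2 - 4*x*y + x - 3*y**2 - 2*y + 2.
  f_x(P) = -14, f_y(P) = -7 (gradient nonzero, so P is smooth).
Step 3: tangent line at P: -14·(x − 1) + -7·(y − -3) = 0.
Expanding: -14*x - 7*y - 7 = 0.


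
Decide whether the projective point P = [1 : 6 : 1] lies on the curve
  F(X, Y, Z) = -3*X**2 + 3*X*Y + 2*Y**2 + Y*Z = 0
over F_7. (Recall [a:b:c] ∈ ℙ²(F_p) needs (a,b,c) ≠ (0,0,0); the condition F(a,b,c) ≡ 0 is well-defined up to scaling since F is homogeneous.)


F(1,6,1) ≡ 2 (mod 7); P is NOT on the curve.

Evaluate F(1, 6, 1) term-by-term (mod 7).
  -3*X**2 ↦ -3·1·1·1 = -3
  3*X*Y ↦ 3·1·6·1 = 18
  2*Y**2 ↦ 2·1·36·1 = 72
  Y*Z ↦ 1·1·6·1 = 6
Sum: F(1, 6, 1) = (-3) + (18) + (72) + (6) = 93.
Reducing mod 7: 93 ≡ 2 (mod 7).
Since F(a, b, c) ≡ 2 ≠ 0 (mod 7), P does NOT lie on the curve.


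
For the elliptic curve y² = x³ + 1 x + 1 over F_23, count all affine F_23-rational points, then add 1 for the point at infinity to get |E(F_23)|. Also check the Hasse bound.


Affine points = {(0, 1), (0, 22), (1, 7), (1, 16), (3, 10), (3, 13), (4, 0), (5, 4), (5, 19), (6, 4), (6, 19), (7, 11), (7, 12), (9, 7), (9, 16), (11, 3), (11, 20), (12, 4), (12, 19), (13, 7), (13, 16), (17, 3), (17, 20), (18, 3), (18, 20), (19, 5), (19, 18)}; affine count = 27; |E(F_23)| = 28.

Discriminant check: Δ ∝ 4a³ + 27b² = 4·1³ + 27·1² = 4·1 + 27·1 ≡ 8 (mod 23). Nonzero ⇒ E is nonsingular.
For each x ∈ F_23, compute rhs = x³ + 1·x + 1 mod 23, then count y ∈ F_23 with y² ≡ rhs.
  x = 0: rhs = 1, matching y values: 1, 22 (2 points).
  x = 1: rhs = 3, matching y values: 7, 16 (2 points).
  x = 2: rhs = 11, matching y values: none (0 points).
  x = 3: rhs = 8, matching y values: 10, 13 (2 points).
  x = 4: rhs = 0, matching y values: 0 (1 points).
  x = 5: rhs = 16, matching y values: 4, 19 (2 points).
  x = 6: rhs = 16, matching y values: 4, 19 (2 points).
  x = 7: rhs = 6, matching y values: 11, 12 (2 points).
  x = 8: rhs = 15, matching y values: none (0 points).
  x = 9: rhs = 3, matching y values: 7, 16 (2 points).
  x = 10: rhs = 22, matching y values: none (0 points).
  x = 11: rhs = 9, matching y values: 3, 20 (2 points).
  x = 12: rhs = 16, matching y values: 4, 19 (2 points).
  x = 13: rhs = 3, matching y values: 7, 16 (2 points).
  x = 14: rhs = 22, matching y values: none (0 points).
  x = 15: rhs = 10, matching y values: none (0 points).
  x = 16: rhs = 19, matching y values: none (0 points).
  x = 17: rhs = 9, matching y values: 3, 20 (2 points).
  x = 18: rhs = 9, matching y values: 3, 20 (2 points).
  x = 19: rhs = 2, matching y values: 5, 18 (2 points).
  x = 20: rhs = 17, matching y values: none (0 points).
  x = 21: rhs = 14, matching y values: none (0 points).
  x = 22: rhs = 22, matching y values: none (0 points).
Total affine count: 27.
Full point count |E(F_23)| = 27 + 1 = 28.
Hasse bound: |28 − (23+1)| = |4| = 4 ≤ 2√23 ≈ 9.5917 ✓.


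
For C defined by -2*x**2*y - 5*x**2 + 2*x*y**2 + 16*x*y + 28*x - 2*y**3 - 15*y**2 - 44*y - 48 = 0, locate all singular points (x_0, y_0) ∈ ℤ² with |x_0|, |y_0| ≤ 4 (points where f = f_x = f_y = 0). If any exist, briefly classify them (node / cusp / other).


Singular points: {(2, -2)}; classification: node.

Compute partial derivatives:
  f_x = -4*x*y - 10*x + 2*y**2 + 16*y + 28.
  f_y = -2*x**2 + 4*x*y + 16*x - 6*y**2 - 30*y - 44.
Scan x_0 ∈ {−4, ..., 4}. For each x_0, f_y(x_0, y) is a polynomial in y; find its integer roots y ∈ {−4, ..., 4}, then test f_x and f at those candidates.
  x = -4: f_y(-4, y) = -6*y**2 - 46*y - 140; no integer root y with |y| ≤ 4.
  x = -3: f_y(-3, y) = -6*y**2 - 42*y - 110; no integer root y with |y| ≤ 4.
  x = -2: f_y(-2, y) = -6*y**2 - 38*y - 84; no integer root y with |y| ≤ 4.
  x = -1: f_y(-1, y) = -6*y**2 - 34*y - 62; no integer root y with |y| ≤ 4.
  x = 0: f_y(0, y) = -6*y**2 - 30*y - 44; no integer root y with |y| ≤ 4.
  x = 1: f_y(1, y) = -6*y**2 - 26*y - 30; no integer root y with |y| ≤ 4.
  x = 2: f_y(2, y) = -6*y**2 - 22*y - 20; vanishes at y ∈ {-2}. (2, -2): f_x = 0, f = 0 — SINGULAR.
  x = 3: f_y(3, y) = -6*y**2 - 18*y - 14; no integer root y with |y| ≤ 4.
  x = 4: f_y(4, y) = -6*y**2 - 14*y - 12; no integer root y with |y| ≤ 4.
Only singular point on the grid: (2, -2).
Classify: substitute x = 2 + u, y = -2 + v and expand: f = -2*u**2*v - u**2 + 2*u*v**2 - 2*v**3 + v**2.
No constant or linear terms (consistent with a singular point). Quadratic part: -u**2 + v**2. Cubic part: -2*u**2*v + 2*u*v**2 - 2*v**3.
The quadratic part v**2 - u**2 = (v − u)(v + u) splits into two distinct linear factors, so there are two distinct tangent lines y − -2 = ±(x − 2) — this is a node (ordinary double point).
Classification: node.


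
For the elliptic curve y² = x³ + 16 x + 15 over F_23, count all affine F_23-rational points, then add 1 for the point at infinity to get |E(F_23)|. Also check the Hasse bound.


Affine points = {(1, 3), (1, 20), (2, 3), (2, 20), (5, 6), (5, 17), (10, 5), (10, 18), (11, 2), (11, 21), (12, 7), (12, 16), (14, 4), (14, 19), (17, 5), (17, 18), (19, 5), (19, 18), (20, 3), (20, 20)}; affine count = 20; |E(F_23)| = 21.

Discriminant check: Δ ∝ 4a³ + 27b² = 4·16³ + 27·15² = 4·4096 + 27·225 ≡ 11 (mod 23). Nonzero ⇒ E is nonsingular.
For each x ∈ F_23, compute rhs = x³ + 16·x + 15 mod 23, then count y ∈ F_23 with y² ≡ rhs.
  x = 0: rhs = 15, matching y values: none (0 points).
  x = 1: rhs = 9, matching y values: 3, 20 (2 points).
  x = 2: rhs = 9, matching y values: 3, 20 (2 points).
  x = 3: rhs = 21, matching y values: none (0 points).
  x = 4: rhs = 5, matching y values: none (0 points).
  x = 5: rhs = 13, matching y values: 6, 17 (2 points).
  x = 6: rhs = 5, matching y values: none (0 points).
  x = 7: rhs = 10, matching y values: none (0 points).
  x = 8: rhs = 11, matching y values: none (0 points).
  x = 9: rhs = 14, matching y values: none (0 points).
  x = 10: rhs = 2, matching y values: 5, 18 (2 points).
  x = 11: rhs = 4, matching y values: 2, 21 (2 points).
  x = 12: rhs = 3, matching y values: 7, 16 (2 points).
  x = 13: rhs = 5, matching y values: none (0 points).
  x = 14: rhs = 16, matching y values: 4, 19 (2 points).
  x = 15: rhs = 19, matching y values: none (0 points).
  x = 16: rhs = 20, matching y values: none (0 points).
  x = 17: rhs = 2, matching y values: 5, 18 (2 points).
  x = 18: rhs = 17, matching y values: none (0 points).
  x = 19: rhs = 2, matching y values: 5, 18 (2 points).
  x = 20: rhs = 9, matching y values: 3, 20 (2 points).
  x = 21: rhs = 21, matching y values: none (0 points).
  x = 22: rhs = 21, matching y values: none (0 points).
Total affine count: 20.
Full point count |E(F_23)| = 20 + 1 = 21.
Hasse bound: |21 − (23+1)| = |-3| = 3 ≤ 2√23 ≈ 9.5917 ✓.


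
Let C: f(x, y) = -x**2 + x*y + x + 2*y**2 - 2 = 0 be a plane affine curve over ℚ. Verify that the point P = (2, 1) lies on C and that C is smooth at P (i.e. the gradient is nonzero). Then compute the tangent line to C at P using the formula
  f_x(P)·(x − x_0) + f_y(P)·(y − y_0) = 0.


Tangent line at P: -2*x + 6*y - 2 = 0.

Step 1: f(2, 1) = 0, so P lies on C.
Step 2: partial derivatives
  f_x(x, y) = -2*x + y + 1, f_y(x, y) = x + 4*y.
  f_x(P) = -2, f_y(P) = 6 (gradient nonzero, so P is smooth).
Step 3: tangent line at P: -2·(x − 2) + 6·(y − 1) = 0.
Expanding: -2*x + 6*y - 2 = 0.


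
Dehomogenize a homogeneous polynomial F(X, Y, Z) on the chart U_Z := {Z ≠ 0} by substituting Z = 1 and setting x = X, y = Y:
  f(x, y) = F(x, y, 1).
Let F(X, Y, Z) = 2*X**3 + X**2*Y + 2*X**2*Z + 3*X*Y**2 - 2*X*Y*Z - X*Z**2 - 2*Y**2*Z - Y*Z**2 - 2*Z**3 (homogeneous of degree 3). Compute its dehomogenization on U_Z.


f(x, y) = 2*x**3 + x**2*y + 2*x**2 + 3*x*y**2 - 2*x*y - x - 2*y**2 - y - 2

On U_Z we set Z = 1. Each monomial c·X^i·Y^j·Z^k in F becomes c·x^i·y^j·1^k = c·x^i·y^j.
Substituting Z = 1: F(X, Y, 1) = 2*x**3 + x**2*y + 2*x**2 + 3*x*y**2 - 2*x*y - x - 2*y**2 - y - 2.
Note: deg(f) ≤ deg(F) = 3; strict inequality happens when F is divisible by Z (lost terms).


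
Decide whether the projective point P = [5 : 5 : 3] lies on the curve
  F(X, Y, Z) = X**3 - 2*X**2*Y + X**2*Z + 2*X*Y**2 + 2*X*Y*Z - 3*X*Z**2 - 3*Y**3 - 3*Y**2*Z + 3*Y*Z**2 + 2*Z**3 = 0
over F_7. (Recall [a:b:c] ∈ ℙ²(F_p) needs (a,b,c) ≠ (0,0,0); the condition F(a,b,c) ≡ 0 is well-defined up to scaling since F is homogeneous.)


F(5,5,3) ≡ 0 (mod 7); P is on the curve.

Evaluate F(5, 5, 3) term-by-term (mod 7).
  X**3 ↦ 1·125·1·1 = 125
  -2*X**2*Y ↦ -2·25·5·1 = -250
  X**2*Z ↦ 1·25·1·3 = 75
  2*X*Y**2 ↦ 2·5·25·1 = 250
  2*X*Y*Z ↦ 2·5·5·3 = 150
  -3*X*Z**2 ↦ -3·5·1·9 = -135
  -3*Y**3 ↦ -3·1·125·1 = -375
  -3*Y**2*Z ↦ -3·1·25·3 = -225
  3*Y*Z**2 ↦ 3·1·5·9 = 135
  2*Z**3 ↦ 2·1·1·27 = 54
Sum: F(5, 5, 3) = (125) + (-250) + (75) + (250) + (150) + (-135) + (-375) + (-225) + (135) + (54) = -196.
Reducing mod 7: -196 ≡ 0 (mod 7).
Since F(a, b, c) ≡ 0 (mod 7), P lies on the curve.


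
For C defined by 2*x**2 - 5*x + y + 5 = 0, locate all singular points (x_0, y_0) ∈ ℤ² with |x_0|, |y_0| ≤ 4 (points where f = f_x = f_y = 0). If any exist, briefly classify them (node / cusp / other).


No singular points in the scanned grid; C is smooth there.

Compute partial derivatives:
  f_x = 4*x - 5.
  f_y = 1.
f_y = 1 is a nonzero constant, so f_y never vanishes: no point (x, y) can satisfy f = f_x = f_y = 0. In particular no (x, y) ∈ {−4, ..., 4}² is singular; the curve is smooth.


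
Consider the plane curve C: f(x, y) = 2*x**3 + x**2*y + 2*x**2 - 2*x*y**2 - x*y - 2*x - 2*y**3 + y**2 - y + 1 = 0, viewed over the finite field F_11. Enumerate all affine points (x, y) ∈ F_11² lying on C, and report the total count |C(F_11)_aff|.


Affine F_11-points: {(3, 4), (6, 9), (8, 6), (8, 8), (9, 2)}; count = 5.

For each of the 121 pairs (x, y) ∈ F_11², evaluate f(x, y) mod 11. Record the zeros.
  x = 0: [0↦1, 1↦10, 2↦9, 3↦8, 4↦6, 5↦2, 6↦6, 7↦6, 8↦1, 9↦1, 10↦5]  zeros at y ∈ ∅
  x = 1: [0↦3, 1↦10, 2↦3, 3↦3, 4↦9, 5↦9, 6↦2, 7↦9, 8↦7, 9↦6, 10↦5]  zeros at y ∈ ∅
  x = 2: [0↦10, 1↦6, 2↦6, 3↦9, 4↦3, 5↦9, 6↦4, 7↦9, 8↦1, 9↦1, 10↦8]  zeros at y ∈ ∅
  x = 3: [0↦1, 1↦10, 2↦8, 3↦5, 4↦0, 5↦3, 6↦2, 7↦7, 8↦6, 9↦9, 10↦4]  zeros at y ∈ {4}
  x = 4: [0↦10, 1↦1, 2↦10, 3↦3, 4↦1, 5↦3, 6↦8, 7↦4, 8↦1, 9↦9, 10↦5]  zeros at y ∈ ∅
  x = 5: [0↦5, 1↦2, 2↦2, 3↦4, 4↦7, 5↦10, 6↦1, 7↦1, 8↦9, 9↦2, 10↦1]  zeros at y ∈ ∅
  x = 6: [0↦9, 1↦3, 2↦7, 3↦9, 4↦8, 5↦3, 6↦4, 7↦10, 8↦9, 9↦0, 10↦4]  zeros at y ∈ {9}
  x = 7: [0↦1, 1↦5, 2↦4, 3↦8, 4↦5, 5↦5, 6↦7, 7↦10, 8↦2, 9↦4, 10↦4]  zeros at y ∈ ∅
  x = 8: [0↦4, 1↦9, 2↦5, 3↦2, 4↦10, 5↦6, 6↦0, 7↦2, 8↦0, 9↦4, 10↦2]  zeros at y ∈ {6, 8}
  x = 9: [0↦8, 1↦5, 2↦0, 3↦3, 4↦2, 5↦7, 6↦6, 7↦9, 8↦4, 9↦1, 10↦10]  zeros at y ∈ {2}
  x = 10: [0↦3, 1↦5, 2↦1, 3↦1, 4↦4, 5↦9, 6↦4, 7↦10, 8↦4, 9↦7, 10↦7]  zeros at y ∈ ∅
Collecting zeros: affine points = {(3, 4), (6, 9), (8, 6), (8, 8), (9, 2)}.
Total count |C(F_11)_aff| = 5.


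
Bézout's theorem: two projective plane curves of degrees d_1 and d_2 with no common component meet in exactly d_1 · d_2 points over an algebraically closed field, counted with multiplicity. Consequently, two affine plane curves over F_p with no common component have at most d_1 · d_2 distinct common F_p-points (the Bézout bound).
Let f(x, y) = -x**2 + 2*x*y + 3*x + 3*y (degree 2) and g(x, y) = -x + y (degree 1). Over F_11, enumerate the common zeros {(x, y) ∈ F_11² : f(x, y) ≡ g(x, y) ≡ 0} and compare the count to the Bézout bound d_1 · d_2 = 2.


Common zeros: {(0, 0), (5, 5)}; count = 2; Bézout bound = 2.

deg(f) = 2, deg(g) = 1, so Bézout bound = 2.
Scan x ∈ F_11. For each x, list the y ∈ F_11 with f(x, y) ≡ 0 and those with g(x, y) ≡ 0 (mod 11); the common zeros in that column are the intersection.
  x = 0: f ≡ 0 at y ∈ {0}; g ≡ 0 at y ∈ {0}; common: {0}.
  x = 1: f ≡ 0 at y ∈ {4}; g ≡ 0 at y ∈ {1}; common: ∅.
  x = 2: f ≡ 0 at y ∈ {6}; g ≡ 0 at y ∈ {2}; common: ∅.
  x = 3: f ≡ 0 at y ∈ {0}; g ≡ 0 at y ∈ {3}; common: ∅.
  x = 4: f ≡ 0 at y ∈ ∅; g ≡ 0 at y ∈ {4}; common: ∅.
  x = 5: f ≡ 0 at y ∈ {5}; g ≡ 0 at y ∈ {5}; common: {5}.
  x = 6: f ≡ 0 at y ∈ {10}; g ≡ 0 at y ∈ {6}; common: ∅.
  x = 7: f ≡ 0 at y ∈ {1}; g ≡ 0 at y ∈ {7}; common: ∅.
  x = 8: f ≡ 0 at y ∈ {5}; g ≡ 0 at y ∈ {8}; common: ∅.
  x = 9: f ≡ 0 at y ∈ {1}; g ≡ 0 at y ∈ {9}; common: ∅.
  x = 10: f ≡ 0 at y ∈ {4}; g ≡ 0 at y ∈ {10}; common: ∅.
Collecting: common zeros = {(0, 0), (5, 5)}, so the count is 2.
Comparison with the Bézout bound: 2 ≤ 2 = deg(f)·deg(g), as expected for curves with no common component (the bound is attained).


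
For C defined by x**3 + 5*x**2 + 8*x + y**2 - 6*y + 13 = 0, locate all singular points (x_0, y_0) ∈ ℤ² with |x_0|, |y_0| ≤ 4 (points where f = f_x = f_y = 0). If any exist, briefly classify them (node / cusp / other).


Singular points: {(-2, 3)}; classification: node.

Compute partial derivatives:
  f_x = 3*x**2 + 10*x + 8.
  f_y = 2*y - 6.
Scan x_0 ∈ {−4, ..., 4}. For each x_0, f_y(x_0, y) is a polynomial in y; find its integer roots y ∈ {−4, ..., 4}, then test f_x and f at those candidates.
  x = -4: f_y(-4, y) = 2*y - 6; vanishes at y ∈ {3}. (-4, 3): f_x = 16 ≠ 0.
  x = -3: f_y(-3, y) = 2*y - 6; vanishes at y ∈ {3}. (-3, 3): f_x = 5 ≠ 0.
  x = -2: f_y(-2, y) = 2*y - 6; vanishes at y ∈ {3}. (-2, 3): f_x = 0, f = 0 — SINGULAR.
  x = -1: f_y(-1, y) = 2*y - 6; vanishes at y ∈ {3}. (-1, 3): f_x = 1 ≠ 0.
  x = 0: f_y(0, y) = 2*y - 6; vanishes at y ∈ {3}. (0, 3): f_x = 8 ≠ 0.
  x = 1: f_y(1, y) = 2*y - 6; vanishes at y ∈ {3}. (1, 3): f_x = 21 ≠ 0.
  x = 2: f_y(2, y) = 2*y - 6; vanishes at y ∈ {3}. (2, 3): f_x = 40 ≠ 0.
  x = 3: f_y(3, y) = 2*y - 6; vanishes at y ∈ {3}. (3, 3): f_x = 65 ≠ 0.
  x = 4: f_y(4, y) = 2*y - 6; vanishes at y ∈ {3}. (4, 3): f_x = 96 ≠ 0.
Only singular point on the grid: (-2, 3).
Classify: substitute x = -2 + u, y = 3 + v and expand: f = u**3 - u**2 + v**2.
No constant or linear terms (consistent with a singular point). Quadratic part: -u**2 + v**2. Cubic part: u**3.
The quadratic part v**2 - u**2 = (v − u)(v + u) splits into two distinct linear factors, so there are two distinct tangent lines y − 3 = ±(x − -2) — this is a node (ordinary double point).
Classification: node.


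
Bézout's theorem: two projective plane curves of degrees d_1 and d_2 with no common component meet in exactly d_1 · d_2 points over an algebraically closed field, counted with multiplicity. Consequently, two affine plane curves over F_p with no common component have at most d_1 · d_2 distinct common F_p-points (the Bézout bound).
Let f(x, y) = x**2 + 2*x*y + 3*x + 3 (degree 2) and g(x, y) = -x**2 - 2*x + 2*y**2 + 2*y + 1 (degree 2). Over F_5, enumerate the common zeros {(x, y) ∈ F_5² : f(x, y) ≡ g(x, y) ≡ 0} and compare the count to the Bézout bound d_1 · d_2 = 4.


Common zeros: ∅; count = 0; Bézout bound = 4.

deg(f) = 2, deg(g) = 2, so Bézout bound = 4.
Scan x ∈ F_5. For each x, list the y ∈ F_5 with f(x, y) ≡ 0 and those with g(x, y) ≡ 0 (mod 5); the common zeros in that column are the intersection.
  x = 0: f ≡ 0 at y ∈ ∅; g ≡ 0 at y ∈ {1, 3}; common: ∅.
  x = 1: f ≡ 0 at y ∈ {4}; g ≡ 0 at y ∈ {2}; common: ∅.
  x = 2: f ≡ 0 at y ∈ {3}; g ≡ 0 at y ∈ {2}; common: ∅.
  x = 3: f ≡ 0 at y ∈ {4}; g ≡ 0 at y ∈ {1, 3}; common: ∅.
  x = 4: f ≡ 0 at y ∈ {3}; g ≡ 0 at y ∈ ∅; common: ∅.
Collecting: common zeros = ∅, so the count is 0.
Comparison with the Bézout bound: 0 ≤ 4 = deg(f)·deg(g), as expected for curves with no common component (the affine F_5-count falls short of the bound because intersections may lie at infinity, over extension fields, or carry multiplicity).


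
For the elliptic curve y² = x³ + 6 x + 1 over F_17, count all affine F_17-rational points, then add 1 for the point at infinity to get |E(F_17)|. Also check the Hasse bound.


Affine points = {(0, 1), (0, 16), (1, 5), (1, 12), (2, 2), (2, 15), (4, 2), (4, 15), (6, 7), (6, 10), (8, 0), (9, 6), (9, 11), (11, 2), (11, 15), (12, 4), (12, 13), (13, 7), (13, 10), (15, 7), (15, 10)}; affine count = 21; |E(F_17)| = 22.

Discriminant check: Δ ∝ 4a³ + 27b² = 4·6³ + 27·1² = 4·216 + 27·1 ≡ 7 (mod 17). Nonzero ⇒ E is nonsingular.
For each x ∈ F_17, compute rhs = x³ + 6·x + 1 mod 17, then count y ∈ F_17 with y² ≡ rhs.
  x = 0: rhs = 1, matching y values: 1, 16 (2 points).
  x = 1: rhs = 8, matching y values: 5, 12 (2 points).
  x = 2: rhs = 4, matching y values: 2, 15 (2 points).
  x = 3: rhs = 12, matching y values: none (0 points).
  x = 4: rhs = 4, matching y values: 2, 15 (2 points).
  x = 5: rhs = 3, matching y values: none (0 points).
  x = 6: rhs = 15, matching y values: 7, 10 (2 points).
  x = 7: rhs = 12, matching y values: none (0 points).
  x = 8: rhs = 0, matching y values: 0 (1 points).
  x = 9: rhs = 2, matching y values: 6, 11 (2 points).
  x = 10: rhs = 7, matching y values: none (0 points).
  x = 11: rhs = 4, matching y values: 2, 15 (2 points).
  x = 12: rhs = 16, matching y values: 4, 13 (2 points).
  x = 13: rhs = 15, matching y values: 7, 10 (2 points).
  x = 14: rhs = 7, matching y values: none (0 points).
  x = 15: rhs = 15, matching y values: 7, 10 (2 points).
  x = 16: rhs = 11, matching y values: none (0 points).
Total affine count: 21.
Full point count |E(F_17)| = 21 + 1 = 22.
Hasse bound: |22 − (17+1)| = |4| = 4 ≤ 2√17 ≈ 8.2462 ✓.


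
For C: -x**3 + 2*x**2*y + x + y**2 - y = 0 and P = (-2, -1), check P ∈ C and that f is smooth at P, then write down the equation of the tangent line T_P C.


Tangent line at P: -3*x + 5*y - 1 = 0.

Step 1: f(-2, -1) = 0, so P lies on C.
Step 2: partial derivatives
  f_x(x, y) = -3*x**2 + 4*x*y + 1, f_y(x, y) = 2*x**2 + 2*y - 1.
  f_x(P) = -3, f_y(P) = 5 (gradient nonzero, so P is smooth).
Step 3: tangent line at P: -3·(x − -2) + 5·(y − -1) = 0.
Expanding: -3*x + 5*y - 1 = 0.


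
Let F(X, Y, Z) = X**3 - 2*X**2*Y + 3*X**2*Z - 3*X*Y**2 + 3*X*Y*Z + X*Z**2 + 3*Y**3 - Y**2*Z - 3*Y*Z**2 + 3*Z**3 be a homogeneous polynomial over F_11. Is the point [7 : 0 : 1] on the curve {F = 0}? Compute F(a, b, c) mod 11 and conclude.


F(7,0,1) ≡ 5 (mod 11); P is NOT on the curve.

Evaluate F(7, 0, 1) term-by-term (mod 11).
  X**3 ↦ 1·343·1·1 = 343
  -2*X**2*Y ↦ -2·49·0·1 = 0
  3*X**2*Z ↦ 3·49·1·1 = 147
  -3*X*Y**2 ↦ -3·7·0·1 = 0
  3*X*Y*Z ↦ 3·7·0·1 = 0
  X*Z**2 ↦ 1·7·1·1 = 7
  3*Y**3 ↦ 3·1·0·1 = 0
  -Y**2*Z ↦ -1·1·0·1 = 0
  -3*Y*Z**2 ↦ -3·1·0·1 = 0
  3*Z**3 ↦ 3·1·1·1 = 3
Sum: F(7, 0, 1) = (343) + (0) + (147) + (0) + (0) + (7) + (0) + (0) + (0) + (3) = 500.
Reducing mod 11: 500 ≡ 5 (mod 11).
Since F(a, b, c) ≡ 5 ≠ 0 (mod 11), P does NOT lie on the curve.


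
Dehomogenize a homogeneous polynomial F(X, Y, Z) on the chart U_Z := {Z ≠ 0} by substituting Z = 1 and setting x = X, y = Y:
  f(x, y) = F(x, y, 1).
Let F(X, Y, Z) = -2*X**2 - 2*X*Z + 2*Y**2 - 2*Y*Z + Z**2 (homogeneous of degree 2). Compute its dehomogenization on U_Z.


f(x, y) = -2*x**2 - 2*x + 2*y**2 - 2*y + 1

On U_Z we set Z = 1. Each monomial c·X^i·Y^j·Z^k in F becomes c·x^i·y^j·1^k = c·x^i·y^j.
Substituting Z = 1: F(X, Y, 1) = -2*x**2 - 2*x + 2*y**2 - 2*y + 1.
Note: deg(f) ≤ deg(F) = 2; strict inequality happens when F is divisible by Z (lost terms).


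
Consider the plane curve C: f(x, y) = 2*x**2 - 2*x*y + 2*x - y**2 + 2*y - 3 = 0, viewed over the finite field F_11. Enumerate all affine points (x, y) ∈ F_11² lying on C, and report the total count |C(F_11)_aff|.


Affine F_11-points: {(0, 4), (0, 9), (1, 1), (1, 10), (3, 3), (3, 4), (8, 9), (8, 10), (10, 1), (10, 3)}; count = 10.

For each of the 121 pairs (x, y) ∈ F_11², evaluate f(x, y) mod 11. Record the zeros.
  x = 0: [0↦8, 1↦9, 2↦8, 3↦5, 4↦0, 5↦4, 6↦6, 7↦6, 8↦4, 9↦0, 10↦5]  zeros at y ∈ {4, 9}
  x = 1: [0↦1, 1↦0, 2↦8, 3↦3, 4↦7, 5↦9, 6↦9, 7↦7, 8↦3, 9↦8, 10↦0]  zeros at y ∈ {1, 10}
  x = 2: [0↦9, 1↦6, 2↦1, 3↦5, 4↦7, 5↦7, 6↦5, 7↦1, 8↦6, 9↦9, 10↦10]  zeros at y ∈ ∅
  x = 3: [0↦10, 1↦5, 2↦9, 3↦0, 4↦0, 5↦9, 6↦5, 7↦10, 8↦2, 9↦3, 10↦2]  zeros at y ∈ {3, 4}
  x = 4: [0↦4, 1↦8, 2↦10, 3↦10, 4↦8, 5↦4, 6↦9, 7↦1, 8↦2, 9↦1, 10↦9]  zeros at y ∈ ∅
  x = 5: [0↦2, 1↦4, 2↦4, 3↦2, 4↦9, 5↦3, 6↦6, 7↦7, 8↦6, 9↦3, 10↦9]  zeros at y ∈ ∅
  x = 6: [0↦4, 1↦4, 2↦2, 3↦9, 4↦3, 5↦6, 6↦7, 7↦6, 8↦3, 9↦9, 10↦2]  zeros at y ∈ ∅
  x = 7: [0↦10, 1↦8, 2↦4, 3↦9, 4↦1, 5↦2, 6↦1, 7↦9, 8↦4, 9↦8, 10↦10]  zeros at y ∈ ∅
  x = 8: [0↦9, 1↦5, 2↦10, 3↦2, 4↦3, 5↦2, 6↦10, 7↦5, 8↦9, 9↦0, 10↦0]  zeros at y ∈ {9, 10}
  x = 9: [0↦1, 1↦6, 2↦9, 3↦10, 4↦9, 5↦6, 6↦1, 7↦5, 8↦7, 9↦7, 10↦5]  zeros at y ∈ ∅
  x = 10: [0↦8, 1↦0, 2↦1, 3↦0, 4↦8, 5↦3, 6↦7, 7↦9, 8↦9, 9↦7, 10↦3]  zeros at y ∈ {1, 3}
Collecting zeros: affine points = {(0, 4), (0, 9), (1, 1), (1, 10), (3, 3), (3, 4), (8, 9), (8, 10), (10, 1), (10, 3)}.
Total count |C(F_11)_aff| = 10.


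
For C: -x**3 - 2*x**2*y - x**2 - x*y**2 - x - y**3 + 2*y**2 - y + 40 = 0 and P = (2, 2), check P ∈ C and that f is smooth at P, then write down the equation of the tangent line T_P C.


Tangent line at P: -37*x - 21*y + 116 = 0.

Step 1: f(2, 2) = 0, so P lies on C.
Step 2: partial derivatives
  f_x(x, y) = -3*x**2 - 4*x*y - 2*x - y**2 - 1, f_y(x, y) = -2*x**2 - 2*x*y - 3*y**2 + 4*y - 1.
  f_x(P) = -37, f_y(P) = -21 (gradient nonzero, so P is smooth).
Step 3: tangent line at P: -37·(x − 2) + -21·(y − 2) = 0.
Expanding: -37*x - 21*y + 116 = 0.


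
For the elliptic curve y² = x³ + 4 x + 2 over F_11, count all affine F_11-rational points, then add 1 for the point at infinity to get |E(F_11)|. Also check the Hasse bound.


Affine points = {(4, 4), (4, 7), (5, 2), (5, 9), (6, 0)}; affine count = 5; |E(F_11)| = 6.

Discriminant check: Δ ∝ 4a³ + 27b² = 4·4³ + 27·2² = 4·64 + 27·4 ≡ 1 (mod 11). Nonzero ⇒ E is nonsingular.
For each x ∈ F_11, compute rhs = x³ + 4·x + 2 mod 11, then count y ∈ F_11 with y² ≡ rhs.
  x = 0: rhs = 2, matching y values: none (0 points).
  x = 1: rhs = 7, matching y values: none (0 points).
  x = 2: rhs = 7, matching y values: none (0 points).
  x = 3: rhs = 8, matching y values: none (0 points).
  x = 4: rhs = 5, matching y values: 4, 7 (2 points).
  x = 5: rhs = 4, matching y values: 2, 9 (2 points).
  x = 6: rhs = 0, matching y values: 0 (1 points).
  x = 7: rhs = 10, matching y values: none (0 points).
  x = 8: rhs = 7, matching y values: none (0 points).
  x = 9: rhs = 8, matching y values: none (0 points).
  x = 10: rhs = 8, matching y values: none (0 points).
Total affine count: 5.
Full point count |E(F_11)| = 5 + 1 = 6.
Hasse bound: |6 − (11+1)| = |-6| = 6 ≤ 2√11 ≈ 6.6332 ✓.
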